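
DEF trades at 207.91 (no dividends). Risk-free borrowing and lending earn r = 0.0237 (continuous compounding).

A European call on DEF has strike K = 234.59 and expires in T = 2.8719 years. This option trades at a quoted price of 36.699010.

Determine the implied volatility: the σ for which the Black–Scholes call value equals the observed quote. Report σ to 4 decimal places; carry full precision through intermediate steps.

At σ = 0.2946 the Black–Scholes value reproduces the quote:
σ√T = 0.2946·√2.8719 = 0.499249
d₁ = (ln(S/K) + (r+σ²/2)T) / (σ√T) = (ln(207.91/234.59) + (0.0237+0.2946²/2)·2.8719) / 0.499249 = (-0.120734 + 0.192689) / 0.499249 = 0.144126
d₂ = d₁ − σ√T = 0.144126 − 0.499249 = -0.355123
e^{−rT} = 0.934201
N(d₁) = 0.557300,  N(d₂) = 0.361249
V = S·N(d₁) − K·e^{−rT}·N(d₂) = 115.868161 − 79.169151 = 36.699010 (matching the quote); vega is positive throughout, so no other σ reproduces this price

sigma = 0.2946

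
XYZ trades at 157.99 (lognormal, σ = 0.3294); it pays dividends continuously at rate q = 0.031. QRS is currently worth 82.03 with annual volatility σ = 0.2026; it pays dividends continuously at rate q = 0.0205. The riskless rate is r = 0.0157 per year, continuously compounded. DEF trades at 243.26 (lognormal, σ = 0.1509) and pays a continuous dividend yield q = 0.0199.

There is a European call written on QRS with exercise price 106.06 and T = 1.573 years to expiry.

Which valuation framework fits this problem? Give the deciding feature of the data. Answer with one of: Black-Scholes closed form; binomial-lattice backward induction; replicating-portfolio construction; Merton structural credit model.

framework: Black-Scholes closed form

Key observation: with QRS following a GBM at constant σ and r, the European call struck at 106.06 prices in closed form — nothing here needs a stepwise model or a balance sheet.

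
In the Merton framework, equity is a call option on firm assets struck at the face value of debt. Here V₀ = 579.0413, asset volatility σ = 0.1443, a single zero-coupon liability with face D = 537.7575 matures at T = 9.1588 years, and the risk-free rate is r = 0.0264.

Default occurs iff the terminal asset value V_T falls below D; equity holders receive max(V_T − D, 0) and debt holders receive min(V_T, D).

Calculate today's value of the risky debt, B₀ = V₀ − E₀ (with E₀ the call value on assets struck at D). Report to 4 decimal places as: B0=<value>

Apply the equity-as-call identities (strike 537.7575, horizon 9.1588 years):
d₁ = [ln(V₀/D) + (r + σ²/2)T] / (σ√T)
   = [ln(579.0413/537.7575) + (0.0264 + 0.5·0.1443²)·9.1588] / (0.1443·√9.1588)
   = [0.073966 + 0.337147] / 0.436702 = 0.941403
d₂ = d₁ − σ√T = 0.941403 − 0.436702 = 0.504700
N(d₁) = 0.826751,  N(d₂) = 0.693115,  e^(−rT) = 0.785219
E₀ = V₀·N(d₁) − D·e^(−rT)·N(d₂)
   = 579.0413·0.826751 − 537.7575·0.785219·0.693115 = 186.049659
B₀ = V₀ − E₀ = 579.0413 − 186.049659 = 392.991641

B0=392.9916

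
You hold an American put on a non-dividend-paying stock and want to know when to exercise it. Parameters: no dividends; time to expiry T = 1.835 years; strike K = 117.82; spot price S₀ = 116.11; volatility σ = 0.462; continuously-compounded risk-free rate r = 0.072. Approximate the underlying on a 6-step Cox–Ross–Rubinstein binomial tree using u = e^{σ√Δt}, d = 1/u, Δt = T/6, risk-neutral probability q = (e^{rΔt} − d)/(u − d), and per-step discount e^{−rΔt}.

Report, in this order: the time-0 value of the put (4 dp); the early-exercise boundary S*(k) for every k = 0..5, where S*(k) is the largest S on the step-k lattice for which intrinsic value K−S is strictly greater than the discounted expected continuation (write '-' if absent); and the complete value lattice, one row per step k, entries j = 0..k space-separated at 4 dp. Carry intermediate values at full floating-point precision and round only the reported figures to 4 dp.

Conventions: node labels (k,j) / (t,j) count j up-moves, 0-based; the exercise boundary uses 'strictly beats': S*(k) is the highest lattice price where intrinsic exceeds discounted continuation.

price = 22.7052
boundary = - - 69.6544 53.9496 69.6544 89.9309
tree:
22.7052
33.6960 11.8321
48.1656 19.5579 3.9974
63.8704 31.3732 7.6440 0.2256
76.0343 48.1656 14.6066 0.4432 0.0000
85.4557 63.8704 27.8891 0.8706 0.0000 0.0000
92.7528 76.0343 48.1656 1.7100 0.0000 0.0000 0.0000

Δt=0.30583, u=1.29110, d=0.77453, q=0.47957, disc=e^(-rΔt)=0.97822
k=6 terminal: V=max(K-S,0) → 92.7528 76.0343 48.1656 1.7100 0.0000 0.0000 0.0000
k=5: j=0 S=32.3643 intr=85.4557 cont=82.8896 V=85.4557[EX]; j=1 S=53.9496 intr=63.8704 cont=61.3044 V=63.8704[EX]; j=2 S=89.9309 intr=27.8891 cont=25.3230 V=27.8891[EX]; j=3 S=149.9099 intr=0.0000 cont=0.8706 V=0.8706[hold]; j=4 S=249.8914 intr=0.0000 cont=0.0000 V=0.0000[hold]; j=5 S=416.5551 intr=0.0000 cont=0.0000 V=0.0000[hold]  S*(5)=89.9309
k=4: j=0 S=41.7857 intr=76.0343 cont=73.4683 V=76.0343[EX]; j=1 S=69.6544 intr=48.1656 cont=45.5996 V=48.1656[EX]; j=2 S=116.1100 intr=1.7100 cont=14.6066 V=14.6066[hold]; j=3 S=193.5489 intr=0.0000 cont=0.4432 V=0.4432[hold]; j=4 S=322.6353 intr=0.0000 cont=0.0000 V=0.0000[hold]  S*(4)=69.6544
k=3: j=0 S=53.9496 intr=63.8704 cont=61.3044 V=63.8704[EX]; j=1 S=89.9309 intr=27.8891 cont=31.3732 V=31.3732[hold]; j=2 S=149.9099 intr=0.0000 cont=7.6440 V=7.6440[hold]; j=3 S=249.8914 intr=0.0000 cont=0.2256 V=0.2256[hold]  S*(3)=53.9496
k=2: j=0 S=69.6544 intr=48.1656 cont=47.2340 V=48.1656[EX]; j=1 S=116.1100 intr=1.7100 cont=19.5579 V=19.5579[hold]; j=2 S=193.5489 intr=0.0000 cont=3.9974 V=3.9974[hold]  S*(2)=69.6544
k=1: j=0 S=89.9309 intr=27.8891 cont=33.6960 V=33.6960[hold]; j=1 S=149.9099 intr=0.0000 cont=11.8321 V=11.8321[hold]  S*(1)=-
k=0: j=0 S=116.1100 intr=1.7100 cont=22.7052 V=22.7052[hold]  S*(0)=-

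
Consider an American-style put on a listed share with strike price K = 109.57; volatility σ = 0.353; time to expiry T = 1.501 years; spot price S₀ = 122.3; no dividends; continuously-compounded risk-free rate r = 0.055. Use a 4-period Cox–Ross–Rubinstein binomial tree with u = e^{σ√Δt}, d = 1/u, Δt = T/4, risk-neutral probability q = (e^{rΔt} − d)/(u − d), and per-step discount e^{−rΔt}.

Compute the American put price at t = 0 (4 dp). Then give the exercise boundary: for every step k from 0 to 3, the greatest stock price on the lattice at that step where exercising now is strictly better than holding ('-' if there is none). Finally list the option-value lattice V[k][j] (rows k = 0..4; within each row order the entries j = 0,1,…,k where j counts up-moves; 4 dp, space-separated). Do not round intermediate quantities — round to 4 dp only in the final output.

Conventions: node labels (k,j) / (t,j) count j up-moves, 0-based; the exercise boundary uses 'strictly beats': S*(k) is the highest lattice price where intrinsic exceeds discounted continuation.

price = 10.9827
boundary = - - 79.3603 63.9281
tree:
10.9827
18.5657 3.6790
30.2097 7.4222 0.0000
45.6419 14.9740 0.0000 0.0000
58.0732 30.2097 0.0000 0.0000 0.0000

Δt=0.37525  u=1.24140  d=0.80554  q=0.49399  discount=0.97957
step 4 (expiry): payoffs max(K−S,0) = 58.0732 30.2097 0.0000 0.0000 0.0000
step 3: (k=3,j=0): S=63.9281, K−S=45.6419, hold=43.4037 ⇒ V=45.6419 exercise | (k=3,j=1): S=98.5178, K−S=11.0522, hold=14.9740 ⇒ V=14.9740 continue | (k=3,j=2): S=151.8232, K−S=0.0000, hold=0.0000 ⇒ V=0.0000 continue | (k=3,j=3): S=233.9706, K−S=0.0000, hold=0.0000 ⇒ V=0.0000 continue  boundary S*=63.9281
step 2: (k=2,j=0): S=79.3603, K−S=30.2097, hold=29.8693 ⇒ V=30.2097 exercise | (k=2,j=1): S=122.3000, K−S=0.0000, hold=7.4222 ⇒ V=7.4222 continue | (k=2,j=2): S=188.4732, K−S=0.0000, hold=0.0000 ⇒ V=0.0000 continue  boundary S*=79.3603
step 1: (k=1,j=0): S=98.5178, K−S=11.0522, hold=18.5657 ⇒ V=18.5657 continue | (k=1,j=1): S=151.8232, K−S=0.0000, hold=3.6790 ⇒ V=3.6790 continue  boundary S*=-
step 0: (k=0,j=0): S=122.3000, K−S=0.0000, hold=10.9827 ⇒ V=10.9827 continue  boundary S*=-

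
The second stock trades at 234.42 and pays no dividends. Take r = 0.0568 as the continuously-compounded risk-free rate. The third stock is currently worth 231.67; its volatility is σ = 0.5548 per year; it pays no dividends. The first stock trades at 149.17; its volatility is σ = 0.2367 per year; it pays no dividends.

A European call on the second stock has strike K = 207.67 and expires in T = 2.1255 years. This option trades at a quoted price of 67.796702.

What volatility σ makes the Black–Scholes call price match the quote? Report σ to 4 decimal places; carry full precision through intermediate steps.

sigma = 0.3109

At σ = 0.3109 the Black–Scholes value reproduces the quote:
σ√T = 0.3109·√2.1255 = 0.453264
d₁ = (ln(S/K) + (r+σ²/2)T) / (σ√T) = (ln(234.42/207.67) + (0.0568+0.3109²/2)·2.1255) / 0.453264 = (0.121164 + 0.223453) / 0.453264 = 0.760300
d₂ = d₁ − σ√T = 0.760300 − 0.453264 = 0.307036
e^{−rT} = 0.886275
N(d₁) = 0.776462,  N(d₂) = 0.620592
V = S·N(d₁) − K·e^{−rT}·N(d₂) = 182.018304 − 114.221602 = 67.796702 (matching the quote); vega is positive throughout, so no other σ reproduces this price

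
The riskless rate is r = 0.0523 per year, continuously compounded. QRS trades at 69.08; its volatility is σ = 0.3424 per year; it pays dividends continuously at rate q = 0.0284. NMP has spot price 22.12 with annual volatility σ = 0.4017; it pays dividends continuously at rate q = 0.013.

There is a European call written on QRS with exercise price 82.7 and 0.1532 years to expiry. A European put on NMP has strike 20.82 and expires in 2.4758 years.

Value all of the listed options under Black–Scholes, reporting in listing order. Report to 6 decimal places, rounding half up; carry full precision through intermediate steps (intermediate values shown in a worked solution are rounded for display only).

price(QRS call K=82.7) = 0.442804
price(NMP put K=20.82) = 3.507951

[QRS call K=82.7]
σ√T = 0.3424·√0.1532 = 0.134018
d₁ = (ln(S/K) + (r−q+σ²/2)T) / (σ√T) = (ln(69.08/82.7) + (0.0523−0.0284+0.3424²/2)·0.1532) / 0.134018 = (-0.179954 + 0.012642) / 0.134018 = -1.248433
d₂ = d₁ − σ√T = -1.248433 − 0.134018 = -1.382451
e^{−rT} = 0.992020
e^{−qT} = 0.995659
N(d₁) = 0.105936,  N(d₂) = 0.083417
price = S·e^{−qT}·N(d₁) − K·e^{−rT}·N(d₂) = 7.286310 − 6.843506 = 0.442804
[NMP put K=20.82]
σ√T = 0.4017·√2.4758 = 0.632062
d₁ = (ln(S/K) + (r−q+σ²/2)T) / (σ√T) = (ln(22.12/20.82) + (0.0523−0.013+0.4017²/2)·2.4758) / 0.632062 = (0.060568 + 0.297050) / 0.632062 = 0.565796
d₂ = d₁ − σ√T = 0.565796 − 0.632062 = -0.066266
e^{−rT} = 0.878548
e^{−qT} = 0.968327
N(−d₁) = 0.285766,  N(−d₂) = 0.526417
price = K·e^{−rT}·N(−d₂) − S·e^{−qT}·N(−d₁) = 9.628889 − 6.120939 = 3.507951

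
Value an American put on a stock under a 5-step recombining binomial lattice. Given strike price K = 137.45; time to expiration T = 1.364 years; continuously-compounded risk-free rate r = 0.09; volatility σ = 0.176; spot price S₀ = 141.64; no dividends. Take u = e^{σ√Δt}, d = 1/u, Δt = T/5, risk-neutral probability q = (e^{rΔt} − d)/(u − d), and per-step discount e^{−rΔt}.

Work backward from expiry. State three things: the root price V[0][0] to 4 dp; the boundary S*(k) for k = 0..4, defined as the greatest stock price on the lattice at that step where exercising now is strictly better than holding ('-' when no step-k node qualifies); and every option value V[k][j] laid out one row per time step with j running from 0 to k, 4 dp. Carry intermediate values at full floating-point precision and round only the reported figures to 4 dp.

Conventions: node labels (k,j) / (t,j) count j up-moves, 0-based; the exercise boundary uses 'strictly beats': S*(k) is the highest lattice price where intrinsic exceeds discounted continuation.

price = 4.8760
boundary = - - 117.8530 107.5024 117.8530
tree:
4.8760
9.9388 1.8648
19.5970 4.2203 0.4475
29.9476 9.2835 1.1822 0.0000
39.3892 19.5970 3.1230 0.0000 0.0000
48.0016 29.9476 8.2498 0.0000 0.0000 0.0000

Δt=0.27280  u=1.09628  d=0.91217  q=0.61204  discount=0.97575
step 5 (expiry): payoffs max(K−S,0) = 48.0016 29.9476 8.2498 0.0000 0.0000 0.0000
step 4: (k=4,j=0): S=98.0608, K−S=39.3892, hold=36.0556 ⇒ V=39.3892 exercise | (k=4,j=1): S=117.8530, K−S=19.5970, hold=16.2634 ⇒ V=19.5970 exercise | (k=4,j=2): S=141.6400, K−S=0.0000, hold=3.1230 ⇒ V=3.1230 continue | (k=4,j=3): S=170.2281, K−S=0.0000, hold=0.0000 ⇒ V=0.0000 continue | (k=4,j=4): S=204.5863, K−S=0.0000, hold=0.0000 ⇒ V=0.0000 continue  boundary S*=117.8530
step 3: (k=3,j=0): S=107.5024, K−S=29.9476, hold=26.6141 ⇒ V=29.9476 exercise | (k=3,j=1): S=129.2002, K−S=8.2498, hold=9.2835 ⇒ V=9.2835 continue | (k=3,j=2): S=155.2775, K−S=0.0000, hold=1.1822 ⇒ V=1.1822 continue | (k=3,j=3): S=186.6181, K−S=0.0000, hold=0.0000 ⇒ V=0.0000 continue  boundary S*=107.5024
step 2: (k=2,j=0): S=117.8530, K−S=19.5970, hold=16.8807 ⇒ V=19.5970 exercise | (k=2,j=1): S=141.6400, K−S=0.0000, hold=4.2203 ⇒ V=4.2203 continue | (k=2,j=2): S=170.2281, K−S=0.0000, hold=0.4475 ⇒ V=0.4475 continue  boundary S*=117.8530
step 1: (k=1,j=0): S=129.2002, K−S=8.2498, hold=9.9388 ⇒ V=9.9388 continue | (k=1,j=1): S=155.2775, K−S=0.0000, hold=1.8648 ⇒ V=1.8648 continue  boundary S*=-
step 0: (k=0,j=0): S=141.6400, K−S=0.0000, hold=4.8760 ⇒ V=4.8760 continue  boundary S*=-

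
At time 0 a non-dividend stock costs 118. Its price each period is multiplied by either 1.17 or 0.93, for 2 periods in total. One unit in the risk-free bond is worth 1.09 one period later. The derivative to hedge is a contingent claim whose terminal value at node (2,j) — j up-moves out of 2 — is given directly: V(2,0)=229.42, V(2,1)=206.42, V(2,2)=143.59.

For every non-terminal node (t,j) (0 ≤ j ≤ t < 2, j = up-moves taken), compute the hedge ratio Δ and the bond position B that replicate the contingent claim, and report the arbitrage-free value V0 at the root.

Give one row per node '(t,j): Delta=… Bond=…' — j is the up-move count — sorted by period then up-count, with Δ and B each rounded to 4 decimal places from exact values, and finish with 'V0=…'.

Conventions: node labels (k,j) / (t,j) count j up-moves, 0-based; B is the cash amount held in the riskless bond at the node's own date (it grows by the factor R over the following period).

(0,0): Delta=-1.6053 Bond=341.8112
(1,0): Delta=-0.8733 Bond=292.2431
(1,1): Delta=-1.8962 Bond=412.7397
V0=152.3871

The replicating-portfolio and risk-neutral prices coincide; use p* = (1.09−0.93)/(1.17−0.93) = 0.6667 for the latter.
Payoffs at expiry: V(2,0)=229.4200, V(2,1)=206.4200, V(2,2)=143.5900
Node (1,0) S=109.7400: V=(p*·206.4200+(1−p*)·229.4200)/1.09=196.4098; Δ=(206.4200−229.4200)/(128.3958−102.0582)=-0.8733; B=V−Δ·S=292.2431
Node (1,1) S=138.0600: V=(p*·143.5900+(1−p*)·206.4200)/1.09=150.9480; Δ=(143.5900−206.4200)/(161.5302−128.3958)=-1.8962; B=V−Δ·S=412.7397
Node (0,0) S=118.0000: V=(p*·150.9480+(1−p*)·196.4098)/1.09=152.3871; Δ=(150.9480−196.4098)/(138.0600−109.7400)=-1.6053; B=V−Δ·S=341.8112
Sanity check at the root: Δ(0,0)·S0 + B(0,0) reproduces V0 = 152.3871.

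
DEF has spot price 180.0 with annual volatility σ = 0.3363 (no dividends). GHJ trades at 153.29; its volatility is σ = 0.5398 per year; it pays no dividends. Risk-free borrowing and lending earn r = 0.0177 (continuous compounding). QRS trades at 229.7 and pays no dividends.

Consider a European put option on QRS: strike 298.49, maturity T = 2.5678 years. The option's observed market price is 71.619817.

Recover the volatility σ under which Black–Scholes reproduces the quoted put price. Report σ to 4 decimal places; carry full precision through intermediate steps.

At σ = 0.2300 the Black–Scholes value reproduces the quote:
σ√T = 0.23·√2.5678 = 0.368560
d₁ = (ln(S/K) + (r+σ²/2)T) / (σ√T) = (ln(229.7/298.49) + (0.0177+0.23²/2)·2.5678) / 0.368560 = (-0.261962 + 0.113368) / 0.368560 = -0.403174
d₂ = d₁ − σ√T = -0.403174 − 0.368560 = -0.771734
e^{−rT} = 0.955567
N(−d₁) = 0.656590,  N(−d₂) = 0.779864
V = K·e^{−rT}·N(−d₂) − S·N(−d₁) = 222.438528 − 150.818711 = 71.619817 (the quoted price), and the Black–Scholes price is strictly increasing in σ, so σ is unique

sigma = 0.2300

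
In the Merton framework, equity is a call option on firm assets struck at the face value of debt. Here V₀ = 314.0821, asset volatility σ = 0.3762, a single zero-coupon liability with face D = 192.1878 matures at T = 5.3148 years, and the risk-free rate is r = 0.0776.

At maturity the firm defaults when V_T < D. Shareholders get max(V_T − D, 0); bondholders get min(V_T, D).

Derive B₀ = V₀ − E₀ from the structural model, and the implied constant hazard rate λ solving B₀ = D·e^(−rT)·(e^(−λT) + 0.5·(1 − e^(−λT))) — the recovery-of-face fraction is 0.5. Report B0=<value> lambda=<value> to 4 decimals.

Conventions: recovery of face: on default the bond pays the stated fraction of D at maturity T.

B0=114.6866 lambda=0.0413

Work the structural quantities from V₀ = 314.0821 against face 192.1878:
d₁ = [ln(V₀/D) + (r + σ²/2)T] / (σ√T)
   = [ln(314.0821/192.1878) + (0.0776 + 0.5·0.3762²)·5.3148] / (0.3762·√5.3148)
   = [0.491181 + 0.788521] / 0.867286 = 1.475525
d₂ = d₁ − σ√T = 1.475525 − 0.867286 = 0.608240
N(d₁) = 0.929964,  N(d₂) = 0.728486,  e^(−rT) = 0.662041
E₀ = V₀·N(d₁) − D·e^(−rT)·N(d₂)
   = 314.0821·0.929964 − 192.1878·0.662041·0.728486 = 199.395458
B₀ = V₀ − E₀ = 314.0821 − 199.395458 = 114.686642
e^(−λT) = (B₀·e^(rT)/D − 0.5)/(1 − 0.5) = (114.6866·1.510482/192.1878 − 0.5)/0.5 = 0.80273658
λ = −ln(0.80273658)/5.3148 = 0.041343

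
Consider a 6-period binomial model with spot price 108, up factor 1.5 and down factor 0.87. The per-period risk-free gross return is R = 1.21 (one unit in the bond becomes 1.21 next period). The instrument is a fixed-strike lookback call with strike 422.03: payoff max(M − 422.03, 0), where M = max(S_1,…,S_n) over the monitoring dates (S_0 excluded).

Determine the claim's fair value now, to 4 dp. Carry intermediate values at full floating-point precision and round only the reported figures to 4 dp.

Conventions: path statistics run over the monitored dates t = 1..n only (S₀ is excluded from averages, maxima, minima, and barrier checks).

price = 20.7649

Under the martingale measure an up-move has probability p* = 0.5397; value the claim as the probability-weighted average of per-path payoffs, discounted 6 periods at R = 1.21.
Enumerate all 2^6 = 64 price paths (U = up ×1.5, D = down ×0.87); each path with k up-moves has probability p*^k·(1−p*)^(6−k).
DDDDDD: M=93.9600, payoff=0.0000, prob=0.009514
UDDDDD: M=162.0000, payoff=0.0000, prob=0.011154
DUDDDD: M=140.9400, payoff=0.0000, prob=0.011154
UUDDDD: M=243.0000, payoff=0.0000, prob=0.013077
DDUDDD: M=122.6178, payoff=0.0000, prob=0.011154
UDUDDD: M=211.4100, payoff=0.0000, prob=0.013077
DUUDDD: M=211.4100, payoff=0.0000, prob=0.013077
UUUDDD: M=364.5000, payoff=0.0000, prob=0.015332
DDDUDD: M=106.6775, payoff=0.0000, prob=0.011154
UDDUDD: M=183.9267, payoff=0.0000, prob=0.013077
DUDUDD: M=183.9267, payoff=0.0000, prob=0.013077
UUDUDD: M=317.1150, payoff=0.0000, prob=0.015332
DDUUDD: M=183.9267, payoff=0.0000, prob=0.013077
UDUUDD: M=317.1150, payoff=0.0000, prob=0.015332
DUUUDD: M=317.1150, payoff=0.0000, prob=0.015332
UUUUDD: M=546.7500, payoff=124.7200, prob=0.017975
DDDDUD: M=93.9600, payoff=0.0000, prob=0.011154
UDDDUD: M=162.0000, payoff=0.0000, prob=0.013077
DUDDUD: M=160.0162, payoff=0.0000, prob=0.013077
UUDDUD: M=275.8900, payoff=0.0000, prob=0.015332
DDUDUD: M=160.0162, payoff=0.0000, prob=0.013077
UDUDUD: M=275.8900, payoff=0.0000, prob=0.015332
DUUDUD: M=275.8900, payoff=0.0000, prob=0.015332
UUUDUD: M=475.6725, payoff=53.6425, prob=0.017975
DDDUUD: M=160.0162, payoff=0.0000, prob=0.013077
UDDUUD: M=275.8900, payoff=0.0000, prob=0.015332
DUDUUD: M=275.8900, payoff=0.0000, prob=0.015332
UUDUUD: M=475.6725, payoff=53.6425, prob=0.017975
DDUUUD: M=275.8900, payoff=0.0000, prob=0.015332
UDUUUD: M=475.6725, payoff=53.6425, prob=0.017975
DUUUUD: M=475.6725, payoff=53.6425, prob=0.017975
UUUUUD: M=820.1250, payoff=398.0950, prob=0.021074
DDDDDU: M=93.9600, payoff=0.0000, prob=0.011154
UDDDDU: M=162.0000, payoff=0.0000, prob=0.013077
DUDDDU: M=140.9400, payoff=0.0000, prob=0.013077
UUDDDU: M=243.0000, payoff=0.0000, prob=0.015332
DDUDDU: M=139.2141, payoff=0.0000, prob=0.013077
UDUDDU: M=240.0243, payoff=0.0000, prob=0.015332
DUUDDU: M=240.0243, payoff=0.0000, prob=0.015332
UUUDDU: M=413.8351, payoff=0.0000, prob=0.017975
DDDUDU: M=139.2141, payoff=0.0000, prob=0.013077
UDDUDU: M=240.0243, payoff=0.0000, prob=0.015332
DUDUDU: M=240.0243, payoff=0.0000, prob=0.015332
UUDUDU: M=413.8351, payoff=0.0000, prob=0.017975
DDUUDU: M=240.0243, payoff=0.0000, prob=0.015332
UDUUDU: M=413.8351, payoff=0.0000, prob=0.017975
DUUUDU: M=413.8351, payoff=0.0000, prob=0.017975
UUUUDU: M=713.5087, payoff=291.4787, prob=0.021074
DDDDUU: M=139.2141, payoff=0.0000, prob=0.013077
UDDDUU: M=240.0243, payoff=0.0000, prob=0.015332
DUDDUU: M=240.0243, payoff=0.0000, prob=0.015332
UUDDUU: M=413.8351, payoff=0.0000, prob=0.017975
DDUDUU: M=240.0243, payoff=0.0000, prob=0.015332
UDUDUU: M=413.8351, payoff=0.0000, prob=0.017975
DUUDUU: M=413.8351, payoff=0.0000, prob=0.017975
UUUDUU: M=713.5087, payoff=291.4787, prob=0.021074
DDDUUU: M=240.0243, payoff=0.0000, prob=0.015332
UDDUUU: M=413.8351, payoff=0.0000, prob=0.017975
DUDUUU: M=413.8351, payoff=0.0000, prob=0.017975
UUDUUU: M=713.5087, payoff=291.4787, prob=0.021074
DDUUUU: M=413.8351, payoff=0.0000, prob=0.017975
UDUUUU: M=713.5087, payoff=291.4787, prob=0.021074
DUUUUU: M=713.5087, payoff=291.4787, prob=0.021074
UUUUUU: M=1230.1875, payoff=808.1575, prob=0.024708
Price = Σ prob·payoff / R^6 = 65.169124 / 3.138428 = 20.7649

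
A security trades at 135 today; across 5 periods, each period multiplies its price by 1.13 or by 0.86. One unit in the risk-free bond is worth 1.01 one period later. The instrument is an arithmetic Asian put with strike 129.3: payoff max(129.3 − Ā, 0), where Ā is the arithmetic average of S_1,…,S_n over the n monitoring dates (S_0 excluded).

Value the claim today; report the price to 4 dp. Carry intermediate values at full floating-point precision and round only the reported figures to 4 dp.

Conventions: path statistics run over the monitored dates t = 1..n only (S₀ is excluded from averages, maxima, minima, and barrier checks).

Under the martingale measure an up-move has probability p* = 0.5556; value the claim as the probability-weighted average of per-path payoffs, discounted 5 periods at R = 1.01.
Enumerate all 2^5 = 32 price paths (U = up ×1.13, D = down ×0.86); each path with k up-moves has probability p*^k·(1−p*)^(5−k).
DDDDD: Ā=87.8335, payoff=41.4665, prob=0.017342
UDDDD: Ā=115.4091, payoff=13.8909, prob=0.021677
DUDDD: Ā=108.1191, payoff=21.1809, prob=0.021677
UUDDD: Ā=142.0634, payoff=0.0000, prob=0.027096
DDUDD: Ā=101.8497, payoff=27.4503, prob=0.021677
UDUDD: Ā=133.8257, payoff=0.0000, prob=0.027096
DUUDD: Ā=126.5357, payoff=2.7643, prob=0.027096
UUUDD: Ā=166.2621, payoff=0.0000, prob=0.033870
DDDUD: Ā=96.4580, payoff=32.8420, prob=0.021677
UDDUD: Ā=126.7413, payoff=2.5587, prob=0.027096
DUDUD: Ā=119.4513, payoff=9.8487, prob=0.027096
UUDUD: Ā=156.9535, payoff=0.0000, prob=0.033870
DDUUD: Ā=113.1819, payoff=16.1181, prob=0.027096
UDUUD: Ā=148.7158, payoff=0.0000, prob=0.033870
DUUUD: Ā=141.4258, payoff=0.0000, prob=0.033870
UUUUD: Ā=185.8269, payoff=0.0000, prob=0.042338
DDDDU: Ā=91.8212, payoff=37.4788, prob=0.021677
UDDDU: Ā=120.6487, payoff=8.6513, prob=0.027096
DUDDU: Ā=113.3587, payoff=15.9413, prob=0.027096
UUDDU: Ā=148.9481, payoff=0.0000, prob=0.033870
DDUDU: Ā=107.0893, payoff=22.2107, prob=0.027096
UDUDU: Ā=140.7104, payoff=0.0000, prob=0.033870
DUUDU: Ā=133.4204, payoff=0.0000, prob=0.033870
UUUDU: Ā=175.3082, payoff=0.0000, prob=0.042338
DDDUU: Ā=101.6976, payoff=27.6024, prob=0.027096
UDDUU: Ā=133.6260, payoff=0.0000, prob=0.033870
DUDUU: Ā=126.3360, payoff=2.9640, prob=0.033870
UUDUU: Ā=165.9996, payoff=0.0000, prob=0.042338
DDUUU: Ā=120.0666, payoff=9.2334, prob=0.033870
UDUUU: Ā=157.7619, payoff=0.0000, prob=0.042338
DUUUU: Ā=150.4719, payoff=0.0000, prob=0.042338
UUUUU: Ā=197.7131, payoff=0.0000, prob=0.052922
Price = Σ prob·payoff / R^5 = 6.875784 / 1.051010 = 6.5421

price = 6.5421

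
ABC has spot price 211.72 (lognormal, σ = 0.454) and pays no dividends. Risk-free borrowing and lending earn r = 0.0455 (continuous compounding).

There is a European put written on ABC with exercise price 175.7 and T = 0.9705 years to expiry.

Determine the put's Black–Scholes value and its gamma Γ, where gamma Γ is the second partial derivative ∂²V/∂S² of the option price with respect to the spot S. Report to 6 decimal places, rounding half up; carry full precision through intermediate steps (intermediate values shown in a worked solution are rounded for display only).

price = 16.077084
Γ = 0.003206

σ√T = 0.454·√0.9705 = 0.447253
d₁ = (ln(S/K) + (r+σ²/2)T) / (σ√T) = (ln(211.72/175.7) + (0.0455+0.454²/2)·0.9705) / 0.447253 = (0.186487 + 0.144176) / 0.447253 = 0.739317
d₂ = d₁ − σ√T = 0.739317 − 0.447253 = 0.292064
e^{−rT} = 0.956803
N(−d₁) = 0.229857,  N(−d₂) = 0.385119
Put price V = K·e^{−rT}·N(−d₂) − S·N(−d₁) = 64.742440 − 48.665356 = 16.077084
φ(d₁) = (1/√(2π))·e^{−d₁²/2} = 0.303543
Γ = φ(d₁) / (S·σ·√T) = 0.003206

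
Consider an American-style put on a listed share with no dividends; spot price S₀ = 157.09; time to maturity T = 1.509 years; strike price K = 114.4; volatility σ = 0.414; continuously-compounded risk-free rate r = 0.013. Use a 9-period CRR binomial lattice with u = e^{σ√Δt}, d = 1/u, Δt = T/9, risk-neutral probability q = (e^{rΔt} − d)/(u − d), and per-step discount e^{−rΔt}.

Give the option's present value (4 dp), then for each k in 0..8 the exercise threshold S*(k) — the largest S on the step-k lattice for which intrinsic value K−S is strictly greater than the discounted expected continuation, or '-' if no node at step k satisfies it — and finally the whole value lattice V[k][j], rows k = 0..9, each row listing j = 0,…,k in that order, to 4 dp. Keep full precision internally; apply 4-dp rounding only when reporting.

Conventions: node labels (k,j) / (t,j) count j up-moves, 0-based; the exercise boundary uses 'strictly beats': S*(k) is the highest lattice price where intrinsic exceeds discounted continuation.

params: Δt=0.16767 u=1.18474 d=0.84407 q=0.46413 e^(-rΔt)=0.99782
t_9 payoffs: 80.2375 66.4494 47.0964 19.9325 0.0000 0.0000 0.0000 0.0000 0.0000 0.0000
t_8: node(8,0) S=40.4736 payoff=73.9264 vs cont=73.6773 → 73.9264 [stop]  node(8,1) S=56.8089 payoff=57.5911 vs cont=57.3421 → 57.5911 [stop]  node(8,2) S=79.7371 payoff=34.6629 vs cont=34.4138 → 34.6629 [stop]  node(8,3) S=111.9191 payoff=2.4809 vs cont=10.6581 → 10.6581 [wait]  node(8,4) S=157.0900 payoff=0.0000 vs cont=0.0000 → 0.0000 [wait]  node(8,5) S=220.4919 payoff=0.0000 vs cont=0.0000 → 0.0000 [wait]  node(8,6) S=309.4830 payoff=0.0000 vs cont=0.0000 → 0.0000 [wait]  node(8,7) S=434.3911 payoff=0.0000 vs cont=0.0000 → 0.0000 [wait]  node(8,8) S=609.7125 payoff=0.0000 vs cont=0.0000 → 0.0000 [wait]  ⇒ S*(8)=79.7371
t_7: node(7,0) S=47.9506 payoff=66.4494 vs cont=66.2003 → 66.4494 [stop]  node(7,1) S=67.3036 payoff=47.0964 vs cont=46.8473 → 47.0964 [stop]  node(7,2) S=94.4675 payoff=19.9325 vs cont=23.4704 → 23.4704 [wait]  node(7,3) S=132.5948 payoff=0.0000 vs cont=5.6989 → 5.6989 [wait]  node(7,4) S=186.1104 payoff=0.0000 vs cont=0.0000 → 0.0000 [wait]  node(7,5) S=261.2250 payoff=0.0000 vs cont=0.0000 → 0.0000 [wait]  node(7,6) S=366.6561 payoff=0.0000 vs cont=0.0000 → 0.0000 [wait]  node(7,7) S=514.6394 payoff=0.0000 vs cont=0.0000 → 0.0000 [wait]  ⇒ S*(7)=67.3036
t_6: node(6,0) S=56.8089 payoff=57.5911 vs cont=57.3421 → 57.5911 [stop]  node(6,1) S=79.7371 payoff=34.6629 vs cont=36.0523 → 36.0523 [wait]  node(6,2) S=111.9191 payoff=2.4809 vs cont=15.1891 → 15.1891 [wait]  node(6,3) S=157.0900 payoff=0.0000 vs cont=3.0473 → 3.0473 [wait]  node(6,4) S=220.4919 payoff=0.0000 vs cont=0.0000 → 0.0000 [wait]  node(6,5) S=309.4830 payoff=0.0000 vs cont=0.0000 → 0.0000 [wait]  node(6,6) S=434.3911 payoff=0.0000 vs cont=0.0000 → 0.0000 [wait]  ⇒ S*(6)=56.8089
t_5: node(5,0) S=67.3036 payoff=47.0964 vs cont=47.4908 → 47.4908 [wait]  node(5,1) S=94.4675 payoff=19.9325 vs cont=26.3117 → 26.3117 [wait]  node(5,2) S=132.5948 payoff=0.0000 vs cont=9.5329 → 9.5329 [wait]  node(5,3) S=186.1104 payoff=0.0000 vs cont=1.6294 → 1.6294 [wait]  node(5,4) S=261.2250 payoff=0.0000 vs cont=0.0000 → 0.0000 [wait]  node(5,5) S=366.6561 payoff=0.0000 vs cont=0.0000 → 0.0000 [wait]  ⇒ S*(5)=-
t_4: node(4,0) S=79.7371 payoff=34.6629 vs cont=37.5790 → 37.5790 [wait]  node(4,1) S=111.9191 payoff=2.4809 vs cont=18.4839 → 18.4839 [wait]  node(4,2) S=157.0900 payoff=0.0000 vs cont=5.8519 → 5.8519 [wait]  node(4,3) S=220.4919 payoff=0.0000 vs cont=0.8712 → 0.8712 [wait]  node(4,4) S=309.4830 payoff=0.0000 vs cont=0.0000 → 0.0000 [wait]  ⇒ S*(4)=-
t_3: node(3,0) S=94.4675 payoff=19.9325 vs cont=28.6540 → 28.6540 [wait]  node(3,1) S=132.5948 payoff=0.0000 vs cont=12.5936 → 12.5936 [wait]  node(3,2) S=186.1104 payoff=0.0000 vs cont=3.5326 → 3.5326 [wait]  node(3,3) S=261.2250 payoff=0.0000 vs cont=0.4659 → 0.4659 [wait]  ⇒ S*(3)=-
t_2: node(2,0) S=111.9191 payoff=2.4809 vs cont=21.1538 → 21.1538 [wait]  node(2,1) S=157.0900 payoff=0.0000 vs cont=8.3699 → 8.3699 [wait]  node(2,2) S=220.4919 payoff=0.0000 vs cont=2.1046 → 2.1046 [wait]  ⇒ S*(2)=-
t_1: node(1,0) S=132.5948 payoff=0.0000 vs cont=15.1873 → 15.1873 [wait]  node(1,1) S=186.1104 payoff=0.0000 vs cont=5.4501 → 5.4501 [wait]  ⇒ S*(1)=-
t_0: node(0,0) S=157.0900 payoff=0.0000 vs cont=10.6448 → 10.6448 [wait]  ⇒ S*(0)=-

price = 10.6448
boundary = - - - - - - 56.8089 67.3036 79.7371
tree:
10.6448
15.1873 5.4501
21.1538 8.3699 2.1046
28.6540 12.5936 3.5326 0.4659
37.5790 18.4839 5.8519 0.8712 0.0000
47.4908 26.3117 9.5329 1.6294 0.0000 0.0000
57.5911 36.0523 15.1891 3.0473 0.0000 0.0000 0.0000
66.4494 47.0964 23.4704 5.6989 0.0000 0.0000 0.0000 0.0000
73.9264 57.5911 34.6629 10.6581 0.0000 0.0000 0.0000 0.0000 0.0000
80.2375 66.4494 47.0964 19.9325 0.0000 0.0000 0.0000 0.0000 0.0000 0.0000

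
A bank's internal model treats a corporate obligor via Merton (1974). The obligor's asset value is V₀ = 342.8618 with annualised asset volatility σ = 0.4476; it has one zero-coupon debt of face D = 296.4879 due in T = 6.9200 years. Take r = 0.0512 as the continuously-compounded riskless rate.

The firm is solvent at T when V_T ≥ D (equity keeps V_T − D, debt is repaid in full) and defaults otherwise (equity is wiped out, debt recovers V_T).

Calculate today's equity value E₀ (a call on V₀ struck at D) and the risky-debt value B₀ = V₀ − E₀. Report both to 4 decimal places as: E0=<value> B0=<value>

E0=199.1066 B0=143.7552

With assets at 342.8618 and a single debt payment of 296.4879 at 6.9200 years:
d₁ = [ln(V₀/D) + (r + σ²/2)T] / (σ√T)
   = [ln(342.8618/296.4879) + (0.0512 + 0.5·0.4476²)·6.9200] / (0.4476·√6.9200)
   = [0.145321 + 1.047500] / 1.177452 = 1.013053
d₂ = d₁ − σ√T = 1.013053 − 1.177452 = -0.164398
N(d₁) = 0.844483,  N(d₂) = 0.434709,  e^(−rT) = 0.701662
E₀ = V₀·N(d₁) − D·e^(−rT)·N(d₂)
   = 342.8618·0.844483 − 296.4879·0.701662·0.434709 = 199.106564
B₀ = V₀ − E₀ = 342.8618 − 199.106564 = 143.755236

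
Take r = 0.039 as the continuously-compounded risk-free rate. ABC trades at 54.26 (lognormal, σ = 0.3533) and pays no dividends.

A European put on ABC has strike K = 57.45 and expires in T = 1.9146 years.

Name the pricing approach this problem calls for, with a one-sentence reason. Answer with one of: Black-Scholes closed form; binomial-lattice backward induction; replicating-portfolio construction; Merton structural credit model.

Key observation: a European-exercise option on ABC struck at 57.45 — a GBM underlying with constant parameters — admits an analytic price: the data contain no early exercise, no discrete tree, no debt structure.

framework: Black-Scholes closed form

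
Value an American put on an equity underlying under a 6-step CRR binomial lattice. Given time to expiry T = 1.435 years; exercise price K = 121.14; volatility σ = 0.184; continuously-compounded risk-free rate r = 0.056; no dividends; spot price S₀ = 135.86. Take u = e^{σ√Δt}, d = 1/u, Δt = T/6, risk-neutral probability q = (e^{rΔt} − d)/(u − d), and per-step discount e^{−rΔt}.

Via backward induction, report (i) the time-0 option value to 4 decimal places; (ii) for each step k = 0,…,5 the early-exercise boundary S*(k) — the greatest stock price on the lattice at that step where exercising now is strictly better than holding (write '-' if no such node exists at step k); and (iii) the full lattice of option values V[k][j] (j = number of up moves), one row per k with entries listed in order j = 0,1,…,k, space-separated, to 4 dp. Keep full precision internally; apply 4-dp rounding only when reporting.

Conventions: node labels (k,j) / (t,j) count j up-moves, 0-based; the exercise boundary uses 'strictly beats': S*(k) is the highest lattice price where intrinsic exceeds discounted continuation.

params: Δt=0.23917 u=1.09416 d=0.91395 q=0.55234 e^(-rΔt)=0.98670
t_6 payoffs: 41.9605 26.3479 7.6567 0.0000 0.0000 0.0000 0.0000
t_5: node(5,0) S=86.6348 payoff=34.5052 vs cont=32.8935 → 34.5052 [stop]  node(5,1) S=103.7175 payoff=17.4225 vs cont=15.8108 → 17.4225 [stop]  node(5,2) S=124.1686 payoff=0.0000 vs cont=3.3820 → 3.3820 [wait]  node(5,3) S=148.6522 payoff=0.0000 vs cont=0.0000 → 0.0000 [wait]  node(5,4) S=177.9635 payoff=0.0000 vs cont=0.0000 → 0.0000 [wait]  node(5,5) S=213.0545 payoff=0.0000 vs cont=0.0000 → 0.0000 [wait]  ⇒ S*(5)=103.7175
t_4: node(4,0) S=94.7921 payoff=26.3479 vs cont=24.7362 → 26.3479 [stop]  node(4,1) S=113.4833 payoff=7.6567 vs cont=9.5388 → 9.5388 [wait]  node(4,2) S=135.8600 payoff=0.0000 vs cont=1.4938 → 1.4938 [wait]  node(4,3) S=162.6489 payoff=0.0000 vs cont=0.0000 → 0.0000 [wait]  node(4,4) S=194.7201 payoff=0.0000 vs cont=0.0000 → 0.0000 [wait]  ⇒ S*(4)=94.7921
t_3: node(3,0) S=103.7175 payoff=17.4225 vs cont=16.8365 → 17.4225 [stop]  node(3,1) S=124.1686 payoff=0.0000 vs cont=5.0275 → 5.0275 [wait]  node(3,2) S=148.6522 payoff=0.0000 vs cont=0.6598 → 0.6598 [wait]  node(3,3) S=177.9635 payoff=0.0000 vs cont=0.0000 → 0.0000 [wait]  ⇒ S*(3)=103.7175
t_2: node(2,0) S=113.4833 payoff=7.6567 vs cont=10.4355 → 10.4355 [wait]  node(2,1) S=135.8600 payoff=0.0000 vs cont=2.5803 → 2.5803 [wait]  node(2,2) S=162.6489 payoff=0.0000 vs cont=0.2915 → 0.2915 [wait]  ⇒ S*(2)=-
t_1: node(1,0) S=124.1686 payoff=0.0000 vs cont=6.0156 → 6.0156 [wait]  node(1,1) S=148.6522 payoff=0.0000 vs cont=1.2986 → 1.2986 [wait]  ⇒ S*(1)=-
t_0: node(0,0) S=135.8600 payoff=0.0000 vs cont=3.3648 → 3.3648 [wait]  ⇒ S*(0)=-

price = 3.3648
boundary = - - - 103.7175 94.7921 103.7175
tree:
3.3648
6.0156 1.2986
10.4355 2.5803 0.2915
17.4225 5.0275 0.6598 0.0000
26.3479 9.5388 1.4938 0.0000 0.0000
34.5052 17.4225 3.3820 0.0000 0.0000 0.0000
41.9605 26.3479 7.6567 0.0000 0.0000 0.0000 0.0000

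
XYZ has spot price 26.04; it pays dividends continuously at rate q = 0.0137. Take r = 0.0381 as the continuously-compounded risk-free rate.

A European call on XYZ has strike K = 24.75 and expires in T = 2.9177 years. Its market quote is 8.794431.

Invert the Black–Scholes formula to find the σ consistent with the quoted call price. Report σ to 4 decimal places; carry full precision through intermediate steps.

At σ = 0.4647 the Black–Scholes value reproduces the quote:
σ√T = 0.4647·√2.9177 = 0.793767
d₁ = (ln(S/K) + (r−q+σ²/2)T) / (σ√T) = (ln(26.04/24.75) + (0.0381−0.0137+0.4647²/2)·2.9177) / 0.793767 = (0.050808 + 0.386225) / 0.793767 = 0.550581
d₂ = d₁ − σ√T = 0.550581 − 0.793767 = -0.243186
e^{−rT} = 0.894792
e^{−qT} = 0.960816
N(d₁) = 0.709040,  N(d₂) = 0.403931
V = S·e^{−qT}·N(d₁) − K·e^{−rT}·N(d₂) = 17.739920 − 8.945489 = 8.794431 (the quoted price), and the Black–Scholes price is strictly increasing in σ, so σ is unique

sigma = 0.4647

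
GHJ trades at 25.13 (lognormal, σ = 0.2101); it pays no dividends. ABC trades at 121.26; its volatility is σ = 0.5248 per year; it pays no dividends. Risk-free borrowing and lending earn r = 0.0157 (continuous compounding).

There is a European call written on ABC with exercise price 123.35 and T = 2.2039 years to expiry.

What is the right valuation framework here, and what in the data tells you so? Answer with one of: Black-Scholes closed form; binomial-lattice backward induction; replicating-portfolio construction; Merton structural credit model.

Key observation: a European-exercise option on ABC struck at 123.35 — a GBM underlying with constant parameters — admits an analytic price: the data contain no early exercise, no discrete tree, no debt structure.

framework: Black-Scholes closed form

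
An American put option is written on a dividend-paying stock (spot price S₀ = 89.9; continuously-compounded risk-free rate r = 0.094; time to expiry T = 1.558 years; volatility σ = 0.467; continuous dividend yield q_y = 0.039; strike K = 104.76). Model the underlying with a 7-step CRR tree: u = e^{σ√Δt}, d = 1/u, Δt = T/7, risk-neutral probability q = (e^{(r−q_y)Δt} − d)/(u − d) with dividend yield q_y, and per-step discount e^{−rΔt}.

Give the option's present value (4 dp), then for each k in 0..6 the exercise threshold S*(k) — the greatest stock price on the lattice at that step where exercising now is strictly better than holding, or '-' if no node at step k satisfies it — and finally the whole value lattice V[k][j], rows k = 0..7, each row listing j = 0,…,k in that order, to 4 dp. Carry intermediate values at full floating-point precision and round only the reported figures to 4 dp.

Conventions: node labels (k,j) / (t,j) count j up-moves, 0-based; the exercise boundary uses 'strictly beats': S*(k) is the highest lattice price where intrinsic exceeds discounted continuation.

params: Δt=0.22257 u=1.24647 d=0.80226 q=0.47287 e^(-rΔt)=0.97930
t_7 payoffs: 85.5301 74.8826 58.3395 32.6366 0.0000 0.0000 0.0000 0.0000
t_6: node(6,0) S=23.9696 payoff=80.7904 vs cont=78.8286 → 80.7904 [stop]  node(6,1) S=37.2415 payoff=67.5185 vs cont=65.6714 → 67.5185 [stop]  node(6,2) S=57.8620 payoff=46.8980 vs cont=45.2291 → 46.8980 [stop]  node(6,3) S=89.9000 payoff=14.8600 vs cont=16.8475 → 16.8475 [wait]  node(6,4) S=139.6774 payoff=0.0000 vs cont=0.0000 → 0.0000 [wait]  node(6,5) S=217.0165 payoff=0.0000 vs cont=0.0000 → 0.0000 [wait]  node(6,6) S=337.1779 payoff=0.0000 vs cont=0.0000 → 0.0000 [wait]  ⇒ S*(6)=57.8620
t_5: node(5,0) S=29.8774 payoff=74.8826 vs cont=72.9718 → 74.8826 [stop]  node(5,1) S=46.4205 payoff=58.3395 vs cont=56.5717 → 58.3395 [stop]  node(5,2) S=72.1234 payoff=32.6366 vs cont=32.0113 → 32.6366 [stop]  node(5,3) S=112.0580 payoff=0.0000 vs cont=8.6970 → 8.6970 [wait]  node(5,4) S=174.1043 payoff=0.0000 vs cont=0.0000 → 0.0000 [wait]  node(5,5) S=270.5054 payoff=0.0000 vs cont=0.0000 → 0.0000 [wait]  ⇒ S*(5)=72.1234
t_4: node(4,0) S=37.2415 payoff=67.5185 vs cont=65.6714 → 67.5185 [stop]  node(4,1) S=57.8620 payoff=46.8980 vs cont=45.2291 → 46.8980 [stop]  node(4,2) S=89.9000 payoff=14.8600 vs cont=20.8749 → 20.8749 [wait]  node(4,3) S=139.6774 payoff=0.0000 vs cont=4.4895 → 4.4895 [wait]  node(4,4) S=217.0165 payoff=0.0000 vs cont=0.0000 → 0.0000 [wait]  ⇒ S*(4)=57.8620
t_3: node(3,0) S=46.4205 payoff=58.3395 vs cont=56.5717 → 58.3395 [stop]  node(3,1) S=72.1234 payoff=32.6366 vs cont=33.8763 → 33.8763 [wait]  node(3,2) S=112.0580 payoff=0.0000 vs cont=12.8550 → 12.8550 [wait]  node(3,3) S=174.1043 payoff=0.0000 vs cont=2.3176 → 2.3176 [wait]  ⇒ S*(3)=46.4205
t_2: node(2,0) S=57.8620 payoff=46.8980 vs cont=45.8032 → 46.8980 [stop]  node(2,1) S=89.9000 payoff=14.8600 vs cont=23.4404 → 23.4404 [wait]  node(2,2) S=139.6774 payoff=0.0000 vs cont=7.7092 → 7.7092 [wait]  ⇒ S*(2)=57.8620
t_1: node(1,0) S=72.1234 payoff=32.6366 vs cont=35.0643 → 35.0643 [wait]  node(1,1) S=112.0580 payoff=0.0000 vs cont=15.6703 → 15.6703 [wait]  ⇒ S*(1)=-
t_0: node(0,0) S=89.9000 payoff=14.8600 vs cont=25.3574 → 25.3574 [wait]  ⇒ S*(0)=-

price = 25.3574
boundary = - - 57.8620 46.4205 57.8620 72.1234 57.8620
tree:
25.3574
35.0643 15.6703
46.8980 23.4404 7.7092
58.3395 33.8763 12.8550 2.3176
67.5185 46.8980 20.8749 4.4895 0.0000
74.8826 58.3395 32.6366 8.6970 0.0000 0.0000
80.7904 67.5185 46.8980 16.8475 0.0000 0.0000 0.0000
85.5301 74.8826 58.3395 32.6366 0.0000 0.0000 0.0000 0.0000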